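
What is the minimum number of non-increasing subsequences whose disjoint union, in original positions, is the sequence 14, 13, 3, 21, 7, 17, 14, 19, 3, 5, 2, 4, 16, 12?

4

Place each on the leftmost legal pile:
14 → new pile 1 (tops now [14])
13 → pile 1 (tops now [13])
3 → pile 1 (tops now [3])
21 → new pile 2 (tops now [3, 21])
7 → pile 2 (tops now [3, 7])
17 → new pile 3 (tops now [3, 7, 17])
14 → pile 3 (tops now [3, 7, 14])
19 → new pile 4 (tops now [3, 7, 14, 19])
3 → pile 1 (tops now [3, 7, 14, 19])
5 → pile 2 (tops now [3, 5, 14, 19])
2 → pile 1 (tops now [2, 5, 14, 19])
4 → pile 2 (tops now [2, 4, 14, 19])
16 → pile 4 (tops now [2, 4, 14, 16])
12 → pile 3 (tops now [2, 4, 12, 16])
Four piles.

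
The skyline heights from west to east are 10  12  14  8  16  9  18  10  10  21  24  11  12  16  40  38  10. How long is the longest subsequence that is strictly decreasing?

Let dp[i] be the longest strictly decreasing subsequence ending at i:
i:      1  2  3  4  5  6  7  8  9 10 11 12 13 14 15 16 17
a[i]:  10 12 14  8 16  9 18 10 10 21 24 11 12 16 40 38 10
dp:     1  1  1  2  1  2  1  2  2  1  1  2  2  2  1  2  3
Maximum is 3.

3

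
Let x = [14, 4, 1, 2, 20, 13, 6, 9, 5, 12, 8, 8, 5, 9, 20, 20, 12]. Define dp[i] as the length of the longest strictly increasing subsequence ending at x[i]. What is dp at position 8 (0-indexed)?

3

dp[i] = 1 + max{dp[j] : j<i, x[j]<x[i]} (or 1 if no such j):
i:      0  1  2  3  4  5  6  7  8  9 10 11 12 13 14 15 16
x[i]:  14  4  1  2 20 13  6  9  5 12  8  8  5  9 20 20 12
dp:     1  1  1  2  3  3  3  4  3  5  4  4  3  5  6  6  6
At index 8 the value is 3.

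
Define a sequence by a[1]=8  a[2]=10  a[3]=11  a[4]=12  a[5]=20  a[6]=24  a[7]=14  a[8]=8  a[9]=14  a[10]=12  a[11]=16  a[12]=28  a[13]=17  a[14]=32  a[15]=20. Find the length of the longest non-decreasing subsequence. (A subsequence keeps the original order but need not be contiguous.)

Let dp[i] be the length of the longest such subsequence ending at index i:
i:      1  2  3  4  5  6  7  8  9 10 11 12 13 14 15
a[i]:   8 10 11 12 20 24 14  8 14 12 16 28 17 32 20
dp:     1  2  3  4  5  6  5  2  6  5  7  8  8  9  9
Maximum dp value is 9.

9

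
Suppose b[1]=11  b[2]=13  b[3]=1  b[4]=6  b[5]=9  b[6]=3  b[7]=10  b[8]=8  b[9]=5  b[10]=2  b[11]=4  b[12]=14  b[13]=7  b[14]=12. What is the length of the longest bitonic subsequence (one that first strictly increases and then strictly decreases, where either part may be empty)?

7

inc[i] = longest strictly increasing subsequence ending at i; dec[i] = longest strictly decreasing subsequence starting at i:
i:      1  2  3  4  5  6  7  8  9 10 11 12 13 14
b[i]:  11 13  1  6  9  3 10  8  5  2  4 14  7 12
inc:    1  2  1  2  3  2  4  3  3  2  3  5  4  5
dec:    5  5  1  3  4  2  4  3  2  1  1  2  1  1
Best peak at i=7 (value 10): inc=4, dec=4, length 4+4−1 = 7.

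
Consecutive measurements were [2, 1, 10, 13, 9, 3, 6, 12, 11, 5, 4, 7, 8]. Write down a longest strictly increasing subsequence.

Patience tails give the LIS length; then backtrack through the dp parents:
2 → extends → [2]
1 → replaces 2 → [1]
10 → extends → [1, 10]
13 → extends → [1, 10, 13]
9 → replaces 10 → [1, 9, 13]
3 → replaces 9 → [1, 3, 13]
6 → replaces 13 → [1, 3, 6]
12 → extends → [1, 3, 6, 12]
11 → replaces 12 → [1, 3, 6, 11]
5 → replaces 6 → [1, 3, 5, 11]
4 → replaces 5 → [1, 3, 4, 11]
7 → replaces 11 → [1, 3, 4, 7]
8 → extends → [1, 3, 4, 7, 8]
Length 5; one witness is 2, 3, 6, 7, 8.

2, 3, 6, 7, 8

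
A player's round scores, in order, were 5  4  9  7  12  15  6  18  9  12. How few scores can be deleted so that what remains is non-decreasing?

Fewest deletions = n − (longest non-decreasing subsequence).
i:      1  2  3  4  5  6  7  8  9 10
a[i]:   5  4  9  7 12 15  6 18  9 12
dp:     1  1  2  2  3  4  2  5  3  4
max dp = 5, so deletions = 10 − 5 = 5.

5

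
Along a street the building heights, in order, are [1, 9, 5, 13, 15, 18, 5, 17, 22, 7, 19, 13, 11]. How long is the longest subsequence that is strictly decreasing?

4

Negate each value so 'decreasing' becomes 'increasing', then run patience tails on the negated sequence:
-1 → extends → [-1]
-9 → replaces -1 → [-9]
-5 → extends → [-9, -5]
-13 → replaces -9 → [-13, -5]
-15 → replaces -13 → [-15, -5]
-18 → replaces -15 → [-18, -5]
-5 → already a tail → [-18, -5]
-17 → replaces -5 → [-18, -17]
-22 → replaces -18 → [-22, -17]
-7 → extends → [-22, -17, -7]
-19 → replaces -17 → [-22, -19, -7]
-13 → replaces -7 → [-22, -19, -13]
-11 → extends → [-22, -19, -13, -11]
Four tails, so the longest strictly decreasing subsequence of the original has length 4.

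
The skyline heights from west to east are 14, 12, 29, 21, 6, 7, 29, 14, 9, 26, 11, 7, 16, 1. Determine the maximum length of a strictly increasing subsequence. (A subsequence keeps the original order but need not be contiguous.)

Let dp[i] be the length of the longest such subsequence ending at index i:
i:      1  2  3  4  5  6  7  8  9 10 11 12 13 14
a[i]:  14 12 29 21  6  7 29 14  9 26 11  7 16  1
dp:     1  1  2  2  1  2  3  3  3  4  4  2  5  1
Maximum dp value is 5.

5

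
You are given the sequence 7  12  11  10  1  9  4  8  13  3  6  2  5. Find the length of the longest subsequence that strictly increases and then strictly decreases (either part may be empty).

inc[i] = longest strictly increasing subsequence ending at i; dec[i] = longest strictly decreasing subsequence starting at i:
i:      1  2  3  4  5  6  7  8  9 10 11 12 13
a[i]:   7 12 11 10  1  9  4  8 13  3  6  2  5
inc:    1  2  2  2  1  2  2  3  4  2  3  2  3
dec:    4  7  6  5  1  4  3  3  3  2  2  1  1
Best peak at i=2 (value 12): inc=2, dec=7, length 2+7−1 = 8.

8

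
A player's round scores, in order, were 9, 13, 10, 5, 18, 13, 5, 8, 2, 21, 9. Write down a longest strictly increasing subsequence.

Patience tails give the LIS length; then backtrack through the dp parents:
9 → extends → [9]
13 → extends → [9, 13]
10 → replaces 13 → [9, 10]
5 → replaces 9 → [5, 10]
18 → extends → [5, 10, 18]
13 → replaces 18 → [5, 10, 13]
5 → already a tail → [5, 10, 13]
8 → replaces 10 → [5, 8, 13]
2 → replaces 5 → [2, 8, 13]
21 → extends → [2, 8, 13, 21]
9 → replaces 13 → [2, 8, 9, 21]
Length 4; one witness is 9, 13, 18, 21.

9, 13, 18, 21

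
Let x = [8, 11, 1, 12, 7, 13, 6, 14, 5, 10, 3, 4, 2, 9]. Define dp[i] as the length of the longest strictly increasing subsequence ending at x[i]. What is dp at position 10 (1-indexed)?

dp[i] = 1 + max{dp[j] : j<i, x[j]<x[i]} (or 1 if no such j):
i:      1  2  3  4  5  6  7  8  9 10 11 12 13 14
x[i]:   8 11  1 12  7 13  6 14  5 10  3  4  2  9
dp:     1  2  1  3  2  4  2  5  2  3  2  3  2  4
At index 10 the value is 3.

3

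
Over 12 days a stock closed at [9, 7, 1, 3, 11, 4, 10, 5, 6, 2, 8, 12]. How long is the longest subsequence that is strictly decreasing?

Negate each value so 'decreasing' becomes 'increasing', then run patience tails on the negated sequence:
-9 → extends → [-9]
-7 → extends → [-9, -7]
-1 → extends → [-9, -7, -1]
-3 → replaces -1 → [-9, -7, -3]
-11 → replaces -9 → [-11, -7, -3]
-4 → replaces -3 → [-11, -7, -4]
-10 → replaces -7 → [-11, -10, -4]
-5 → replaces -4 → [-11, -10, -5]
-6 → replaces -5 → [-11, -10, -6]
-2 → extends → [-11, -10, -6, -2]
-8 → replaces -6 → [-11, -10, -8, -2]
-12 → replaces -11 → [-12, -10, -8, -2]
Four tails, so the longest strictly decreasing subsequence of the original has length 4.

4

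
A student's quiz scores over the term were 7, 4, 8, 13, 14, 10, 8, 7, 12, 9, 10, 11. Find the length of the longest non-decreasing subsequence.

6

Track the smallest tail for each achievable length (allowing ties):
7 → extends → [7]
4 → replaces 7 → [4]
8 → extends → [4, 8]
13 → extends → [4, 8, 13]
14 → extends → [4, 8, 13, 14]
10 → replaces 13 → [4, 8, 10, 14]
8 → replaces 10 → [4, 8, 8, 14]
7 → replaces 8 → [4, 7, 8, 14]
12 → replaces 14 → [4, 7, 8, 12]
9 → replaces 12 → [4, 7, 8, 9]
10 → extends → [4, 7, 8, 9, 10]
11 → extends → [4, 7, 8, 9, 10, 11]
Six tails, so the longest non-decreasing subsequence has length 6 (e.g. 7, 8, 8, 9, 10, 11).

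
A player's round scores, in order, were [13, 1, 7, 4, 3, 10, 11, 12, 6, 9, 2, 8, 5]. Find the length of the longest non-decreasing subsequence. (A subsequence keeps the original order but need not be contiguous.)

5

Track the smallest tail for each achievable length (allowing ties):
13 → extends → [13]
1 → replaces 13 → [1]
7 → extends → [1, 7]
4 → replaces 7 → [1, 4]
3 → replaces 4 → [1, 3]
10 → extends → [1, 3, 10]
11 → extends → [1, 3, 10, 11]
12 → extends → [1, 3, 10, 11, 12]
6 → replaces 10 → [1, 3, 6, 11, 12]
9 → replaces 11 → [1, 3, 6, 9, 12]
2 → replaces 3 → [1, 2, 6, 9, 12]
8 → replaces 9 → [1, 2, 6, 8, 12]
5 → replaces 6 → [1, 2, 5, 8, 12]
Five tails, so the longest non-decreasing subsequence has length 5 (e.g. 1, 7, 10, 11, 12).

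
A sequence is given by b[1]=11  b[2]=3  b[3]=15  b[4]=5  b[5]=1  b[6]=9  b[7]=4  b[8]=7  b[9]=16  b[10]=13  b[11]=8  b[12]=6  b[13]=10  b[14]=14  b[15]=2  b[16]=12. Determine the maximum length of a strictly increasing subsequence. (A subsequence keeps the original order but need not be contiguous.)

6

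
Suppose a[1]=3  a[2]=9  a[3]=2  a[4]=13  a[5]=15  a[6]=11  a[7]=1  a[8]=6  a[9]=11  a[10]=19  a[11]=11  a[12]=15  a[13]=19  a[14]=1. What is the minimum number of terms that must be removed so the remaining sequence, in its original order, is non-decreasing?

Fewest deletions = n − (longest non-decreasing subsequence).
i:      1  2  3  4  5  6  7  8  9 10 11 12 13 14
a[i]:   3  9  2 13 15 11  1  6 11 19 11 15 19  1
dp:     1  2  1  3  4  3  1  2  4  5  5  6  7  2
max dp = 7, so deletions = 14 − 7 = 7.

7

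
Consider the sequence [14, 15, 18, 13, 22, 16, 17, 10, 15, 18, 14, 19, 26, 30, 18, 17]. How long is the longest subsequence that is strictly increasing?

Let dp[i] be the length of the longest such subsequence ending at index i:
i:      1  2  3  4  5  6  7  8  9 10 11 12 13 14 15 16
a[i]:  14 15 18 13 22 16 17 10 15 18 14 19 26 30 18 17
dp:     1  2  3  1  4  3  4  1  2  5  2  6  7  8  5  4
Maximum dp value is 8.

8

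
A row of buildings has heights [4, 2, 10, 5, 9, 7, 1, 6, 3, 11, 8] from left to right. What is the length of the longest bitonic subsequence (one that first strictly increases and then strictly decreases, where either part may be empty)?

6

inc[i] = longest strictly increasing subsequence ending at i; dec[i] = longest strictly decreasing subsequence starting at i:
i:      1  2  3  4  5  6  7  8  9 10 11
a[i]:   4  2 10  5  9  7  1  6  3 11  8
inc:    1  1  2  2  3  3  1  3  2  4  4
dec:    3  2  5  2  4  3  1  2  1  2  1
Best peak at i=3 (value 10): inc=2, dec=5, length 2+5−1 = 6.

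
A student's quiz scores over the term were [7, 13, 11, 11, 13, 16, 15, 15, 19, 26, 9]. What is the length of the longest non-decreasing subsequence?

8

Track the smallest tail for each achievable length (allowing ties):
7 → extends → [7]
13 → extends → [7, 13]
11 → replaces 13 → [7, 11]
11 → extends → [7, 11, 11]
13 → extends → [7, 11, 11, 13]
16 → extends → [7, 11, 11, 13, 16]
15 → replaces 16 → [7, 11, 11, 13, 15]
15 → extends → [7, 11, 11, 13, 15, 15]
19 → extends → [7, 11, 11, 13, 15, 15, 19]
26 → extends → [7, 11, 11, 13, 15, 15, 19, 26]
9 → replaces 11 → [7, 9, 11, 13, 15, 15, 19, 26]
Eight tails, so the longest non-decreasing subsequence has length 8 (e.g. 7, 11, 11, 13, 15, 15, 19, 26).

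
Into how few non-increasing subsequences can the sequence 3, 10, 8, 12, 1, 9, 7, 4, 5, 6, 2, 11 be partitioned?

Place each on the leftmost legal pile:
3 → new pile 1 (tops now [3])
10 → new pile 2 (tops now [3, 10])
8 → pile 2 (tops now [3, 8])
12 → new pile 3 (tops now [3, 8, 12])
1 → pile 1 (tops now [1, 8, 12])
9 → pile 3 (tops now [1, 8, 9])
7 → pile 2 (tops now [1, 7, 9])
4 → pile 2 (tops now [1, 4, 9])
5 → pile 3 (tops now [1, 4, 5])
6 → new pile 4 (tops now [1, 4, 5, 6])
2 → pile 2 (tops now [1, 2, 5, 6])
11 → new pile 5 (tops now [1, 2, 5, 6, 11])
Five piles.

5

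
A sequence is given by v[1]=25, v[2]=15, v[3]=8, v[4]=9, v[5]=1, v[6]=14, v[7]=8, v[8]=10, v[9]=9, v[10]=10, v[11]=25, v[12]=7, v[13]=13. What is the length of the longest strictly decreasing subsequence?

Let dp[i] be the longest strictly decreasing subsequence ending at i:
i:      1  2  3  4  5  6  7  8  9 10 11 12 13
v[i]:  25 15  8  9  1 14  8 10  9 10 25  7 13
dp:     1  2  3  3  4  3  4  4  5  4  1  6  4
Maximum is 6.

6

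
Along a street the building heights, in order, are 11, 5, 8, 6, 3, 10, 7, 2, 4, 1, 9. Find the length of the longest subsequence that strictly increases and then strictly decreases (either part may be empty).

6

inc[i] = longest strictly increasing subsequence ending at i; dec[i] = longest strictly decreasing subsequence starting at i:
i:      1  2  3  4  5  6  7  8  9 10 11
a[i]:  11  5  8  6  3 10  7  2  4  1  9
inc:    1  1  2  2  1  3  3  1  2  1  4
dec:    6  4  5  4  3  4  3  2  2  1  1
Best peak at i=1 (value 11): inc=1, dec=6, length 1+6−1 = 6.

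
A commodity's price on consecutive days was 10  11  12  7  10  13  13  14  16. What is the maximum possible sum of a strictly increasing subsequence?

76

Let S[i] be the best sum of a strictly increasing subsequence ending at i:
i:      1  2  3  4  5  6  7  8  9
a[i]:  10 11 12  7 10 13 13 14 16
S:     10 21 33  7 17 46 46 60 76
Maximum is 76 (e.g. 10 + 11 + 12 + 13 + 14 + 16).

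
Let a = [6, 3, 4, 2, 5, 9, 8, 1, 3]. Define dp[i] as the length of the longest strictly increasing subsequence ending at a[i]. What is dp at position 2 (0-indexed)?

2

dp[i] = 1 + max{dp[j] : j<i, a[j]<a[i]} (or 1 if no such j):
i:     0 1 2 3 4 5 6 7 8
a[i]:  6 3 4 2 5 9 8 1 3
dp:    1 1 2 1 3 4 4 1 2
At index 2 the value is 2.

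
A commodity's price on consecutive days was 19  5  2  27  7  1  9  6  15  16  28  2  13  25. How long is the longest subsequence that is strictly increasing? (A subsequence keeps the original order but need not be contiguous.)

6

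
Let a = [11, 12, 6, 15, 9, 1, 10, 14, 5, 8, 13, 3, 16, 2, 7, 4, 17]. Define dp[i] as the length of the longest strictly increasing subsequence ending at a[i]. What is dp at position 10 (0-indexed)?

4

dp[i] = 1 + max{dp[j] : j<i, a[j]<a[i]} (or 1 if no such j):
i:      0  1  2  3  4  5  6  7  8  9 10 11 12 13 14 15 16
a[i]:  11 12  6 15  9  1 10 14  5  8 13  3 16  2  7  4 17
dp:     1  2  1  3  2  1  3  4  2  3  4  2  5  2  3  3  6
At index 10 the value is 4.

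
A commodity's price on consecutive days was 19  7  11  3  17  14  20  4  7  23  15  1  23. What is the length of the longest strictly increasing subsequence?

Track the smallest tail for each achievable length (strict):
19 → extends → [19]
7 → replaces 19 → [7]
11 → extends → [7, 11]
3 → replaces 7 → [3, 11]
17 → extends → [3, 11, 17]
14 → replaces 17 → [3, 11, 14]
20 → extends → [3, 11, 14, 20]
4 → replaces 11 → [3, 4, 14, 20]
7 → replaces 14 → [3, 4, 7, 20]
23 → extends → [3, 4, 7, 20, 23]
15 → replaces 20 → [3, 4, 7, 15, 23]
1 → replaces 3 → [1, 4, 7, 15, 23]
23 → already a tail → [1, 4, 7, 15, 23]
Five tails, so the longest strictly increasing subsequence has length 5 (e.g. 7, 11, 17, 20, 23).

5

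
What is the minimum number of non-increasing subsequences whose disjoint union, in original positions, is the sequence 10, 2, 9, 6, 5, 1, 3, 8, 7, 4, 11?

The minimum number of non-increasing subsequences covering a sequence equals the length of its longest strictly increasing subsequence.
LIS length is 4 (e.g. 2, 6, 8, 11), so 4 piles are needed.

4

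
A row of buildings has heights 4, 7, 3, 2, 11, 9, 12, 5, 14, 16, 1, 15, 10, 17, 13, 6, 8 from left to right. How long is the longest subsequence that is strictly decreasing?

Negate each value so 'decreasing' becomes 'increasing', then run patience tails on the negated sequence:
-4 → extends → [-4]
-7 → replaces -4 → [-7]
-3 → extends → [-7, -3]
-2 → extends → [-7, -3, -2]
-11 → replaces -7 → [-11, -3, -2]
-9 → replaces -3 → [-11, -9, -2]
-12 → replaces -11 → [-12, -9, -2]
-5 → replaces -2 → [-12, -9, -5]
-14 → replaces -12 → [-14, -9, -5]
-16 → replaces -14 → [-16, -9, -5]
-1 → extends → [-16, -9, -5, -1]
-15 → replaces -9 → [-16, -15, -5, -1]
-10 → replaces -5 → [-16, -15, -10, -1]
-17 → replaces -16 → [-17, -15, -10, -1]
-13 → replaces -10 → [-17, -15, -13, -1]
-6 → replaces -1 → [-17, -15, -13, -6]
-8 → replaces -6 → [-17, -15, -13, -8]
Four tails, so the longest strictly decreasing subsequence of the original has length 4.

4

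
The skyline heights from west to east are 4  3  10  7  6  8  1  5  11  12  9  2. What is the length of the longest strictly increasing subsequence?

5

Track the smallest tail for each achievable length (strict):
4 → extends → [4]
3 → replaces 4 → [3]
10 → extends → [3, 10]
7 → replaces 10 → [3, 7]
6 → replaces 7 → [3, 6]
8 → extends → [3, 6, 8]
1 → replaces 3 → [1, 6, 8]
5 → replaces 6 → [1, 5, 8]
11 → extends → [1, 5, 8, 11]
12 → extends → [1, 5, 8, 11, 12]
9 → replaces 11 → [1, 5, 8, 9, 12]
2 → replaces 5 → [1, 2, 8, 9, 12]
Five tails, so the longest strictly increasing subsequence has length 5 (e.g. 4, 7, 8, 11, 12).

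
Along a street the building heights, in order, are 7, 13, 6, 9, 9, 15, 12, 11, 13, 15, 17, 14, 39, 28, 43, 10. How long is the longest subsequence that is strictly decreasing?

Negate each value so 'decreasing' becomes 'increasing', then run patience tails on the negated sequence:
-7 → extends → [-7]
-13 → replaces -7 → [-13]
-6 → extends → [-13, -6]
-9 → replaces -6 → [-13, -9]
-9 → already a tail → [-13, -9]
-15 → replaces -13 → [-15, -9]
-12 → replaces -9 → [-15, -12]
-11 → extends → [-15, -12, -11]
-13 → replaces -12 → [-15, -13, -11]
-15 → already a tail → [-15, -13, -11]
-17 → replaces -15 → [-17, -13, -11]
-14 → replaces -13 → [-17, -14, -11]
-39 → replaces -17 → [-39, -14, -11]
-28 → replaces -14 → [-39, -28, -11]
-43 → replaces -39 → [-43, -28, -11]
-10 → extends → [-43, -28, -11, -10]
Four tails, so the longest strictly decreasing subsequence of the original has length 4.

4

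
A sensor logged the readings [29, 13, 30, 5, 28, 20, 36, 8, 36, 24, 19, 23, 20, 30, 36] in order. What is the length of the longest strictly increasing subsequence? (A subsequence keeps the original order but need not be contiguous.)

Track the smallest tail for each achievable length (strict):
29 → extends → [29]
13 → replaces 29 → [13]
30 → extends → [13, 30]
5 → replaces 13 → [5, 30]
28 → replaces 30 → [5, 28]
20 → replaces 28 → [5, 20]
36 → extends → [5, 20, 36]
8 → replaces 20 → [5, 8, 36]
36 → already a tail → [5, 8, 36]
24 → replaces 36 → [5, 8, 24]
19 → replaces 24 → [5, 8, 19]
23 → extends → [5, 8, 19, 23]
20 → replaces 23 → [5, 8, 19, 20]
30 → extends → [5, 8, 19, 20, 30]
36 → extends → [5, 8, 19, 20, 30, 36]
Six tails, so the longest strictly increasing subsequence has length 6 (e.g. 5, 8, 19, 23, 30, 36).

6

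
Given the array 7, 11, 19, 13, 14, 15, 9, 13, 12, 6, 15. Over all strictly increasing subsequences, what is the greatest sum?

60

Let S[i] be the best sum of a strictly increasing subsequence ending at i:
i:      1  2  3  4  5  6  7  8  9 10 11
a[i]:   7 11 19 13 14 15  9 13 12  6 15
S:      7 18 37 31 45 60 16 31 30  6 60
Maximum is 60 (e.g. 7 + 11 + 13 + 14 + 15).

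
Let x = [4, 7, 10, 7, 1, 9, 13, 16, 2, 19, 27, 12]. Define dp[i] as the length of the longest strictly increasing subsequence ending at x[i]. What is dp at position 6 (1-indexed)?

3

dp[i] = 1 + max{dp[j] : j<i, x[j]<x[i]} (or 1 if no such j):
i:      1  2  3  4  5  6  7  8  9 10 11 12
x[i]:   4  7 10  7  1  9 13 16  2 19 27 12
dp:     1  2  3  2  1  3  4  5  2  6  7  4
At index 6 the value is 3.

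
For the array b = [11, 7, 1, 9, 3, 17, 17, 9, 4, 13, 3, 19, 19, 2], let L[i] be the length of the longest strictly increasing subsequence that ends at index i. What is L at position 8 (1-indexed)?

3

dp[i] = 1 + max{dp[j] : j<i, b[j]<b[i]} (or 1 if no such j):
i:      1  2  3  4  5  6  7  8  9 10 11 12 13 14
b[i]:  11  7  1  9  3 17 17  9  4 13  3 19 19  2
dp:     1  1  1  2  2  3  3  3  3  4  2  5  5  2
At index 8 the value is 3.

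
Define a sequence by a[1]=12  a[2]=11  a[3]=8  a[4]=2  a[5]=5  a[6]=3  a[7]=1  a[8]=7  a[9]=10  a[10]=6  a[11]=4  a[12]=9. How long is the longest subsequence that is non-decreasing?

4

Let dp[i] be the length of the longest such subsequence ending at index i:
i:      1  2  3  4  5  6  7  8  9 10 11 12
a[i]:  12 11  8  2  5  3  1  7 10  6  4  9
dp:     1  1  1  1  2  2  1  3  4  3  3  4
Maximum dp value is 4.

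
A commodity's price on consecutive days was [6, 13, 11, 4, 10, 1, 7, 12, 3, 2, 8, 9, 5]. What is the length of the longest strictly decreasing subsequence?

6

Negate each value so 'decreasing' becomes 'increasing', then run patience tails on the negated sequence:
-6 → extends → [-6]
-13 → replaces -6 → [-13]
-11 → extends → [-13, -11]
-4 → extends → [-13, -11, -4]
-10 → replaces -4 → [-13, -11, -10]
-1 → extends → [-13, -11, -10, -1]
-7 → replaces -1 → [-13, -11, -10, -7]
-12 → replaces -11 → [-13, -12, -10, -7]
-3 → extends → [-13, -12, -10, -7, -3]
-2 → extends → [-13, -12, -10, -7, -3, -2]
-8 → replaces -7 → [-13, -12, -10, -8, -3, -2]
-9 → replaces -8 → [-13, -12, -10, -9, -3, -2]
-5 → replaces -3 → [-13, -12, -10, -9, -5, -2]
Six tails, so the longest strictly decreasing subsequence of the original has length 6.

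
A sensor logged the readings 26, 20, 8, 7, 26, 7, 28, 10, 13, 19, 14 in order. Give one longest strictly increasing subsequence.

8, 10, 13, 19

Patience tails give the LIS length; then backtrack through the dp parents:
26 → extends → [26]
20 → replaces 26 → [20]
8 → replaces 20 → [8]
7 → replaces 8 → [7]
26 → extends → [7, 26]
7 → already a tail → [7, 26]
28 → extends → [7, 26, 28]
10 → replaces 26 → [7, 10, 28]
13 → replaces 28 → [7, 10, 13]
19 → extends → [7, 10, 13, 19]
14 → replaces 19 → [7, 10, 13, 14]
Length 4; one witness is 8, 10, 13, 19.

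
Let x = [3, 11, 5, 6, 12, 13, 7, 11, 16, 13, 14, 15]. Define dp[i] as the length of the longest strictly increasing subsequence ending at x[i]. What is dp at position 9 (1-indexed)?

6

dp[i] = 1 + max{dp[j] : j<i, x[j]<x[i]} (or 1 if no such j):
i:      1  2  3  4  5  6  7  8  9 10 11 12
x[i]:   3 11  5  6 12 13  7 11 16 13 14 15
dp:     1  2  2  3  4  5  4  5  6  6  7  8
At index 9 the value is 6.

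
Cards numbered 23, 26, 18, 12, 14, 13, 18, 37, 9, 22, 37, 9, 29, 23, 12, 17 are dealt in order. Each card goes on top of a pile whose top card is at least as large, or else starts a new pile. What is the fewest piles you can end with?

5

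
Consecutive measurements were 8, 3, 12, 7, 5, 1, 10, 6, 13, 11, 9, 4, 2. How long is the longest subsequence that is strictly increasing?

4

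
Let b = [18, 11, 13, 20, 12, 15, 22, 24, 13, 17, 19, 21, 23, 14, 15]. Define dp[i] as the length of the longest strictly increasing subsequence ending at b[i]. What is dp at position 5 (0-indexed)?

3

dp[i] = 1 + max{dp[j] : j<i, b[j]<b[i]} (or 1 if no such j):
i:      0  1  2  3  4  5  6  7  8  9 10 11 12 13 14
b[i]:  18 11 13 20 12 15 22 24 13 17 19 21 23 14 15
dp:     1  1  2  3  2  3  4  5  3  4  5  6  7  4  5
At index 5 the value is 3.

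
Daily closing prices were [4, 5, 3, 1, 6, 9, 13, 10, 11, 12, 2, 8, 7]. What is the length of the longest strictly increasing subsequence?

7

Let dp[i] be the length of the longest such subsequence ending at index i:
i:      1  2  3  4  5  6  7  8  9 10 11 12 13
a[i]:   4  5  3  1  6  9 13 10 11 12  2  8  7
dp:     1  2  1  1  3  4  5  5  6  7  2  4  4
Maximum dp value is 7.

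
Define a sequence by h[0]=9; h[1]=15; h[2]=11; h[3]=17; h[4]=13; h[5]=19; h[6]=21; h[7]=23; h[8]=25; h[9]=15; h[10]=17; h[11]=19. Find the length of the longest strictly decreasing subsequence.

Negate each value so 'decreasing' becomes 'increasing', then run patience tails on the negated sequence:
-9 → extends → [-9]
-15 → replaces -9 → [-15]
-11 → extends → [-15, -11]
-17 → replaces -15 → [-17, -11]
-13 → replaces -11 → [-17, -13]
-19 → replaces -17 → [-19, -13]
-21 → replaces -19 → [-21, -13]
-23 → replaces -21 → [-23, -13]
-25 → replaces -23 → [-25, -13]
-15 → replaces -13 → [-25, -15]
-17 → replaces -15 → [-25, -17]
-19 → replaces -17 → [-25, -19]
Two tails, so the longest strictly decreasing subsequence of the original has length 2.

2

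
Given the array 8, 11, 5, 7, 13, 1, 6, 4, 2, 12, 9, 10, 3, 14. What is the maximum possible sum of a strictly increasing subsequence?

Let S[i] be the best sum of a strictly increasing subsequence ending at i:
i:      1  2  3  4  5  6  7  8  9 10 11 12 13 14
a[i]:   8 11  5  7 13  1  6  4  2 12  9 10  3 14
S:      8 19  5 12 32  1 11  5  3 31 21 31  6 46
Maximum is 46 (e.g. 8 + 11 + 13 + 14).

46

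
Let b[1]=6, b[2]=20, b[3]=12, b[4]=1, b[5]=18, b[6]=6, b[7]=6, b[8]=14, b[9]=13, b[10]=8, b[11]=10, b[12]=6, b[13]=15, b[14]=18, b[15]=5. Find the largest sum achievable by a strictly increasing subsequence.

65

Let S[i] be the best sum of a strictly increasing subsequence ending at i:
i:      1  2  3  4  5  6  7  8  9 10 11 12 13 14 15
b[i]:   6 20 12  1 18  6  6 14 13  8 10  6 15 18  5
S:      6 26 18  1 36  7  7 32 31 15 25  7 47 65  6
Maximum is 65 (e.g. 6 + 12 + 14 + 15 + 18).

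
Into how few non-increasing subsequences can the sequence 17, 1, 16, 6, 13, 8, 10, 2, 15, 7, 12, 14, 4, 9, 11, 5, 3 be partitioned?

6

Place each on the leftmost legal pile:
17 → new pile 1 (tops now [17])
1 → pile 1 (tops now [1])
16 → new pile 2 (tops now [1, 16])
6 → pile 2 (tops now [1, 6])
13 → new pile 3 (tops now [1, 6, 13])
8 → pile 3 (tops now [1, 6, 8])
10 → new pile 4 (tops now [1, 6, 8, 10])
2 → pile 2 (tops now [1, 2, 8, 10])
15 → new pile 5 (tops now [1, 2, 8, 10, 15])
7 → pile 3 (tops now [1, 2, 7, 10, 15])
12 → pile 5 (tops now [1, 2, 7, 10, 12])
14 → new pile 6 (tops now [1, 2, 7, 10, 12, 14])
4 → pile 3 (tops now [1, 2, 4, 10, 12, 14])
9 → pile 4 (tops now [1, 2, 4, 9, 12, 14])
11 → pile 5 (tops now [1, 2, 4, 9, 11, 14])
5 → pile 4 (tops now [1, 2, 4, 5, 11, 14])
3 → pile 3 (tops now [1, 2, 3, 5, 11, 14])
Six piles.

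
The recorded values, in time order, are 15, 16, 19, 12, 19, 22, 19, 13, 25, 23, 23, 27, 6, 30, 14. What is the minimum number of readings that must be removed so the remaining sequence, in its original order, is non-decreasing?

Fewest deletions = n − (longest non-decreasing subsequence).
i:      1  2  3  4  5  6  7  8  9 10 11 12 13 14 15
a[i]:  15 16 19 12 19 22 19 13 25 23 23 27  6 30 14
dp:     1  2  3  1  4  5  5  2  6  6  7  8  1  9  3
max dp = 9, so deletions = 15 − 9 = 6.

6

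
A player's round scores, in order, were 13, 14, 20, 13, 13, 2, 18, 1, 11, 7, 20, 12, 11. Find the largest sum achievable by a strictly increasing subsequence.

65

Let S[i] be the best sum of a strictly increasing subsequence ending at i:
i:      1  2  3  4  5  6  7  8  9 10 11 12 13
a[i]:  13 14 20 13 13  2 18  1 11  7 20 12 11
S:     13 27 47 13 13  2 45  1 13  9 65 25 20
Maximum is 65 (e.g. 13 + 14 + 18 + 20).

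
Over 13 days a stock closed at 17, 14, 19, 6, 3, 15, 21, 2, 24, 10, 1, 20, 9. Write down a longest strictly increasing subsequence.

Patience tails give the LIS length; then backtrack through the dp parents:
17 → extends → [17]
14 → replaces 17 → [14]
19 → extends → [14, 19]
6 → replaces 14 → [6, 19]
3 → replaces 6 → [3, 19]
15 → replaces 19 → [3, 15]
21 → extends → [3, 15, 21]
2 → replaces 3 → [2, 15, 21]
24 → extends → [2, 15, 21, 24]
10 → replaces 15 → [2, 10, 21, 24]
1 → replaces 2 → [1, 10, 21, 24]
20 → replaces 21 → [1, 10, 20, 24]
9 → replaces 10 → [1, 9, 20, 24]
Length 4; one witness is 17, 19, 21, 24.

17, 19, 21, 24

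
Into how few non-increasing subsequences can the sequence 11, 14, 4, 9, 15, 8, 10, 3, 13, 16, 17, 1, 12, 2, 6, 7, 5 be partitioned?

The minimum number of non-increasing subsequences covering a sequence equals the length of its longest strictly increasing subsequence.
LIS length is 6 (e.g. 4, 9, 10, 13, 16, 17), so 6 piles are needed.

6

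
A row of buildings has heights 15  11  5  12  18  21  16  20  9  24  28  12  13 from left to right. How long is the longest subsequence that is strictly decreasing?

Negate each value so 'decreasing' becomes 'increasing', then run patience tails on the negated sequence:
-15 → extends → [-15]
-11 → extends → [-15, -11]
-5 → extends → [-15, -11, -5]
-12 → replaces -11 → [-15, -12, -5]
-18 → replaces -15 → [-18, -12, -5]
-21 → replaces -18 → [-21, -12, -5]
-16 → replaces -12 → [-21, -16, -5]
-20 → replaces -16 → [-21, -20, -5]
-9 → replaces -5 → [-21, -20, -9]
-24 → replaces -21 → [-24, -20, -9]
-28 → replaces -24 → [-28, -20, -9]
-12 → replaces -9 → [-28, -20, -12]
-13 → replaces -12 → [-28, -20, -13]
Three tails, so the longest strictly decreasing subsequence of the original has length 3.

3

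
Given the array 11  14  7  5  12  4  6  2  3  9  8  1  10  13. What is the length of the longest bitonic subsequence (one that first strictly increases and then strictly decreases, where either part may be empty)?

inc[i] = longest strictly increasing subsequence ending at i; dec[i] = longest strictly decreasing subsequence starting at i:
i:      1  2  3  4  5  6  7  8  9 10 11 12 13 14
a[i]:  11 14  7  5 12  4  6  2  3  9  8  1 10 13
inc:    1  2  1  1  2  1  2  1  2  3  3  1  4  5
dec:    6  6  5  4  4  3  3  2  2  3  2  1  1  1
Best peak at i=2 (value 14): inc=2, dec=6, length 2+6−1 = 7.

7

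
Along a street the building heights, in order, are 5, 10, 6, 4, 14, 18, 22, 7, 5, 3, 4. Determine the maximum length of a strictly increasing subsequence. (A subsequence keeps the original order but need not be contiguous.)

5

Track the smallest tail for each achievable length (strict):
5 → extends → [5]
10 → extends → [5, 10]
6 → replaces 10 → [5, 6]
4 → replaces 5 → [4, 6]
14 → extends → [4, 6, 14]
18 → extends → [4, 6, 14, 18]
22 → extends → [4, 6, 14, 18, 22]
7 → replaces 14 → [4, 6, 7, 18, 22]
5 → replaces 6 → [4, 5, 7, 18, 22]
3 → replaces 4 → [3, 5, 7, 18, 22]
4 → replaces 5 → [3, 4, 7, 18, 22]
Five tails, so the longest strictly increasing subsequence has length 5 (e.g. 5, 10, 14, 18, 22).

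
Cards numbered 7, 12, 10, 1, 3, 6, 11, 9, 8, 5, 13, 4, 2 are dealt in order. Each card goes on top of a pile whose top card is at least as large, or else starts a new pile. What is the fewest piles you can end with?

5

Place each on the leftmost legal pile:
7 → new pile 1 (tops now [7])
12 → new pile 2 (tops now [7, 12])
10 → pile 2 (tops now [7, 10])
1 → pile 1 (tops now [1, 10])
3 → pile 2 (tops now [1, 3])
6 → new pile 3 (tops now [1, 3, 6])
11 → new pile 4 (tops now [1, 3, 6, 11])
9 → pile 4 (tops now [1, 3, 6, 9])
8 → pile 4 (tops now [1, 3, 6, 8])
5 → pile 3 (tops now [1, 3, 5, 8])
13 → new pile 5 (tops now [1, 3, 5, 8, 13])
4 → pile 3 (tops now [1, 3, 4, 8, 13])
2 → pile 2 (tops now [1, 2, 4, 8, 13])
Five piles.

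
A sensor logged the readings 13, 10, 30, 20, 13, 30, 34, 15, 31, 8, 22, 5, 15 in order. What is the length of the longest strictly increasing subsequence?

4

Track the smallest tail for each achievable length (strict):
13 → extends → [13]
10 → replaces 13 → [10]
30 → extends → [10, 30]
20 → replaces 30 → [10, 20]
13 → replaces 20 → [10, 13]
30 → extends → [10, 13, 30]
34 → extends → [10, 13, 30, 34]
15 → replaces 30 → [10, 13, 15, 34]
31 → replaces 34 → [10, 13, 15, 31]
8 → replaces 10 → [8, 13, 15, 31]
22 → replaces 31 → [8, 13, 15, 22]
5 → replaces 8 → [5, 13, 15, 22]
15 → already a tail → [5, 13, 15, 22]
Four tails, so the longest strictly increasing subsequence has length 4 (e.g. 13, 20, 30, 34).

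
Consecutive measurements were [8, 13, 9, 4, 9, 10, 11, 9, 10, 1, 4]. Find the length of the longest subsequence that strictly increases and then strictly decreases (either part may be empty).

6

inc[i] = longest strictly increasing subsequence ending at i; dec[i] = longest strictly decreasing subsequence starting at i:
i:      1  2  3  4  5  6  7  8  9 10 11
a[i]:   8 13  9  4  9 10 11  9 10  1  4
inc:    1  2  2  1  2  3  4  2  3  1  2
dec:    3  4  3  2  2  3  3  2  2  1  1
Best peak at i=7 (value 11): inc=4, dec=3, length 4+3−1 = 6.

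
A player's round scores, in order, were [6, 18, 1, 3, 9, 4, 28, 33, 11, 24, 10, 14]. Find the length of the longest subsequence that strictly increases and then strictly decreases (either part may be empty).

7

inc[i] = longest strictly increasing subsequence ending at i; dec[i] = longest strictly decreasing subsequence starting at i:
i:      1  2  3  4  5  6  7  8  9 10 11 12
a[i]:   6 18  1  3  9  4 28 33 11 24 10 14
inc:    1  2  1  2  3  3  4  5  4  5  4  5
dec:    2  3  1  1  2  1  3  3  2  2  1  1
Best peak at i=8 (value 33): inc=5, dec=3, length 5+3−1 = 7.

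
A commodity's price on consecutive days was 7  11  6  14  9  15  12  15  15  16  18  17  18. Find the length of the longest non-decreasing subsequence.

Track the smallest tail for each achievable length (allowing ties):
7 → extends → [7]
11 → extends → [7, 11]
6 → replaces 7 → [6, 11]
14 → extends → [6, 11, 14]
9 → replaces 11 → [6, 9, 14]
15 → extends → [6, 9, 14, 15]
12 → replaces 14 → [6, 9, 12, 15]
15 → extends → [6, 9, 12, 15, 15]
15 → extends → [6, 9, 12, 15, 15, 15]
16 → extends → [6, 9, 12, 15, 15, 15, 16]
18 → extends → [6, 9, 12, 15, 15, 15, 16, 18]
17 → replaces 18 → [6, 9, 12, 15, 15, 15, 16, 17]
18 → extends → [6, 9, 12, 15, 15, 15, 16, 17, 18]
Nine tails, so the longest non-decreasing subsequence has length 9 (e.g. 7, 11, 14, 15, 15, 15, 16, 18, 18).

9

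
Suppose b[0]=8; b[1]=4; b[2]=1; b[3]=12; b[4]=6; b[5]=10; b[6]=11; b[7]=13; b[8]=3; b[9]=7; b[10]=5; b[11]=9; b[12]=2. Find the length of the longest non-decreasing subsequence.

5

Let dp[i] be the length of the longest such subsequence ending at index i:
i:      0  1  2  3  4  5  6  7  8  9 10 11 12
b[i]:   8  4  1 12  6 10 11 13  3  7  5  9  2
dp:     1  1  1  2  2  3  4  5  2  3  3  4  2
Maximum dp value is 5.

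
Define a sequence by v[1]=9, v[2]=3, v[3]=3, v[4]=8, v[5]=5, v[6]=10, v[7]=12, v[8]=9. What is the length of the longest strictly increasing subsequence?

4

Track the smallest tail for each achievable length (strict):
9 → extends → [9]
3 → replaces 9 → [3]
3 → already a tail → [3]
8 → extends → [3, 8]
5 → replaces 8 → [3, 5]
10 → extends → [3, 5, 10]
12 → extends → [3, 5, 10, 12]
9 → replaces 10 → [3, 5, 9, 12]
Four tails, so the longest strictly increasing subsequence has length 4 (e.g. 3, 8, 10, 12).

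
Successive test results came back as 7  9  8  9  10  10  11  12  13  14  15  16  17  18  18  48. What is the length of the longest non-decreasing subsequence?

15

Let dp[i] be the length of the longest such subsequence ending at index i:
i:      1  2  3  4  5  6  7  8  9 10 11 12 13 14 15 16
a[i]:   7  9  8  9 10 10 11 12 13 14 15 16 17 18 18 48
dp:     1  2  2  3  4  5  6  7  8  9 10 11 12 13 14 15
Maximum dp value is 15.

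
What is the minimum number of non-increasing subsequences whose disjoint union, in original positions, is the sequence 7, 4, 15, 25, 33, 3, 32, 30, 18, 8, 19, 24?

The minimum number of non-increasing subsequences covering a sequence equals the length of its longest strictly increasing subsequence.
LIS length is 5 (e.g. 7, 15, 18, 19, 24), so 5 piles are needed.

5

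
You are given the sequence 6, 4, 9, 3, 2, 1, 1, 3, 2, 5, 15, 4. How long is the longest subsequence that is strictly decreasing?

Negate each value so 'decreasing' becomes 'increasing', then run patience tails on the negated sequence:
-6 → extends → [-6]
-4 → extends → [-6, -4]
-9 → replaces -6 → [-9, -4]
-3 → extends → [-9, -4, -3]
-2 → extends → [-9, -4, -3, -2]
-1 → extends → [-9, -4, -3, -2, -1]
-1 → already a tail → [-9, -4, -3, -2, -1]
-3 → already a tail → [-9, -4, -3, -2, -1]
-2 → already a tail → [-9, -4, -3, -2, -1]
-5 → replaces -4 → [-9, -5, -3, -2, -1]
-15 → replaces -9 → [-15, -5, -3, -2, -1]
-4 → replaces -3 → [-15, -5, -4, -2, -1]
Five tails, so the longest strictly decreasing subsequence of the original has length 5.

5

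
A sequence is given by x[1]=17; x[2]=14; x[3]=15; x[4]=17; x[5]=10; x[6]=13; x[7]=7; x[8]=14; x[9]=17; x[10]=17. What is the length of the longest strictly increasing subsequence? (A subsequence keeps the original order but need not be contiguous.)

4

Track the smallest tail for each achievable length (strict):
17 → extends → [17]
14 → replaces 17 → [14]
15 → extends → [14, 15]
17 → extends → [14, 15, 17]
10 → replaces 14 → [10, 15, 17]
13 → replaces 15 → [10, 13, 17]
7 → replaces 10 → [7, 13, 17]
14 → replaces 17 → [7, 13, 14]
17 → extends → [7, 13, 14, 17]
17 → already a tail → [7, 13, 14, 17]
Four tails, so the longest strictly increasing subsequence has length 4 (e.g. 10, 13, 14, 17).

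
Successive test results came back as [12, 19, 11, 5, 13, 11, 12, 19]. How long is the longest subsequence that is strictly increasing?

Track the smallest tail for each achievable length (strict):
12 → extends → [12]
19 → extends → [12, 19]
11 → replaces 12 → [11, 19]
5 → replaces 11 → [5, 19]
13 → replaces 19 → [5, 13]
11 → replaces 13 → [5, 11]
12 → extends → [5, 11, 12]
19 → extends → [5, 11, 12, 19]
Four tails, so the longest strictly increasing subsequence has length 4 (e.g. 5, 11, 12, 19).

4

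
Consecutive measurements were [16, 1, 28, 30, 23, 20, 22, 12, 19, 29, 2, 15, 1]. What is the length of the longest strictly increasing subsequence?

4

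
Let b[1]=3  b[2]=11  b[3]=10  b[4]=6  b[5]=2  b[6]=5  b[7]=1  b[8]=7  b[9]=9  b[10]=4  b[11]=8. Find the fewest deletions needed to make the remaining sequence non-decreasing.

Fewest deletions = n − (longest non-decreasing subsequence).
Patience tails:
3 → extends → [3]
11 → extends → [3, 11]
10 → replaces 11 → [3, 10]
6 → replaces 10 → [3, 6]
2 → replaces 3 → [2, 6]
5 → replaces 6 → [2, 5]
1 → replaces 2 → [1, 5]
7 → extends → [1, 5, 7]
9 → extends → [1, 5, 7, 9]
4 → replaces 5 → [1, 4, 7, 9]
8 → replaces 9 → [1, 4, 7, 8]
Longest non-decreasing subsequence has length 4, so deletions = 11 − 4 = 7.

7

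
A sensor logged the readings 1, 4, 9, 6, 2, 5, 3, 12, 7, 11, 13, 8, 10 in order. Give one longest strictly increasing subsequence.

1, 4, 6, 7, 11, 13

Patience tails give the LIS length; then backtrack through the dp parents:
1 → extends → [1]
4 → extends → [1, 4]
9 → extends → [1, 4, 9]
6 → replaces 9 → [1, 4, 6]
2 → replaces 4 → [1, 2, 6]
5 → replaces 6 → [1, 2, 5]
3 → replaces 5 → [1, 2, 3]
12 → extends → [1, 2, 3, 12]
7 → replaces 12 → [1, 2, 3, 7]
11 → extends → [1, 2, 3, 7, 11]
13 → extends → [1, 2, 3, 7, 11, 13]
8 → replaces 11 → [1, 2, 3, 7, 8, 13]
10 → replaces 13 → [1, 2, 3, 7, 8, 10]
Length 6; one witness is 1, 4, 6, 7, 11, 13.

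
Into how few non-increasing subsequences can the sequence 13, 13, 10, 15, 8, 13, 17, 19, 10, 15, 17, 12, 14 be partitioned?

4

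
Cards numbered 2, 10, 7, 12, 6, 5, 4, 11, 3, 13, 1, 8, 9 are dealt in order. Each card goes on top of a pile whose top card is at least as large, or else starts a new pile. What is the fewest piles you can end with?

4

Place each on the leftmost legal pile:
2 → new pile 1 (tops now [2])
10 → new pile 2 (tops now [2, 10])
7 → pile 2 (tops now [2, 7])
12 → new pile 3 (tops now [2, 7, 12])
6 → pile 2 (tops now [2, 6, 12])
5 → pile 2 (tops now [2, 5, 12])
4 → pile 2 (tops now [2, 4, 12])
11 → pile 3 (tops now [2, 4, 11])
3 → pile 2 (tops now [2, 3, 11])
13 → new pile 4 (tops now [2, 3, 11, 13])
1 → pile 1 (tops now [1, 3, 11, 13])
8 → pile 3 (tops now [1, 3, 8, 13])
9 → pile 4 (tops now [1, 3, 8, 9])
Four piles.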